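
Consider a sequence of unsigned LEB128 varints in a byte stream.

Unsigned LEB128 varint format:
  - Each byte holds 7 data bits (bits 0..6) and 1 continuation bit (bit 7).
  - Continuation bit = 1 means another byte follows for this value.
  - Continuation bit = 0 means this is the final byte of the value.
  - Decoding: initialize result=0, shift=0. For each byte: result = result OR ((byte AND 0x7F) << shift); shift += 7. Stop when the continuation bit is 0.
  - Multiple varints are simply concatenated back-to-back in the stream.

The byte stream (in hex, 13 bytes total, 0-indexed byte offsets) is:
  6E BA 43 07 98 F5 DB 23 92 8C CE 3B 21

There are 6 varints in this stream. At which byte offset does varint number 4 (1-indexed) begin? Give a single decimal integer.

Answer: 4

Derivation:
  byte[0]=0x6E cont=0 payload=0x6E=110: acc |= 110<<0 -> acc=110 shift=7 [end]
Varint 1: bytes[0:1] = 6E -> value 110 (1 byte(s))
  byte[1]=0xBA cont=1 payload=0x3A=58: acc |= 58<<0 -> acc=58 shift=7
  byte[2]=0x43 cont=0 payload=0x43=67: acc |= 67<<7 -> acc=8634 shift=14 [end]
Varint 2: bytes[1:3] = BA 43 -> value 8634 (2 byte(s))
  byte[3]=0x07 cont=0 payload=0x07=7: acc |= 7<<0 -> acc=7 shift=7 [end]
Varint 3: bytes[3:4] = 07 -> value 7 (1 byte(s))
  byte[4]=0x98 cont=1 payload=0x18=24: acc |= 24<<0 -> acc=24 shift=7
  byte[5]=0xF5 cont=1 payload=0x75=117: acc |= 117<<7 -> acc=15000 shift=14
  byte[6]=0xDB cont=1 payload=0x5B=91: acc |= 91<<14 -> acc=1505944 shift=21
  byte[7]=0x23 cont=0 payload=0x23=35: acc |= 35<<21 -> acc=74906264 shift=28 [end]
Varint 4: bytes[4:8] = 98 F5 DB 23 -> value 74906264 (4 byte(s))
  byte[8]=0x92 cont=1 payload=0x12=18: acc |= 18<<0 -> acc=18 shift=7
  byte[9]=0x8C cont=1 payload=0x0C=12: acc |= 12<<7 -> acc=1554 shift=14
  byte[10]=0xCE cont=1 payload=0x4E=78: acc |= 78<<14 -> acc=1279506 shift=21
  byte[11]=0x3B cont=0 payload=0x3B=59: acc |= 59<<21 -> acc=125011474 shift=28 [end]
Varint 5: bytes[8:12] = 92 8C CE 3B -> value 125011474 (4 byte(s))
  byte[12]=0x21 cont=0 payload=0x21=33: acc |= 33<<0 -> acc=33 shift=7 [end]
Varint 6: bytes[12:13] = 21 -> value 33 (1 byte(s))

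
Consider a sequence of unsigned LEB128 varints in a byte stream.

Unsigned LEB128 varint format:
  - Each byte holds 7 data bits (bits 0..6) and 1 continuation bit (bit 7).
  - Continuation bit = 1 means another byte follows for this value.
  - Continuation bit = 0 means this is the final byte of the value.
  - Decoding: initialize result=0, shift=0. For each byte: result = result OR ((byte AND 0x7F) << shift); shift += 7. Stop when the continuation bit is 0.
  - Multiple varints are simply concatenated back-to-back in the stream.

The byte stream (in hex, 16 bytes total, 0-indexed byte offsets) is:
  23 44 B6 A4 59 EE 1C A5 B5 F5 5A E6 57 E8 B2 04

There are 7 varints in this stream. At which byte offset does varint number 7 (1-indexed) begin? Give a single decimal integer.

Answer: 13

Derivation:
  byte[0]=0x23 cont=0 payload=0x23=35: acc |= 35<<0 -> acc=35 shift=7 [end]
Varint 1: bytes[0:1] = 23 -> value 35 (1 byte(s))
  byte[1]=0x44 cont=0 payload=0x44=68: acc |= 68<<0 -> acc=68 shift=7 [end]
Varint 2: bytes[1:2] = 44 -> value 68 (1 byte(s))
  byte[2]=0xB6 cont=1 payload=0x36=54: acc |= 54<<0 -> acc=54 shift=7
  byte[3]=0xA4 cont=1 payload=0x24=36: acc |= 36<<7 -> acc=4662 shift=14
  byte[4]=0x59 cont=0 payload=0x59=89: acc |= 89<<14 -> acc=1462838 shift=21 [end]
Varint 3: bytes[2:5] = B6 A4 59 -> value 1462838 (3 byte(s))
  byte[5]=0xEE cont=1 payload=0x6E=110: acc |= 110<<0 -> acc=110 shift=7
  byte[6]=0x1C cont=0 payload=0x1C=28: acc |= 28<<7 -> acc=3694 shift=14 [end]
Varint 4: bytes[5:7] = EE 1C -> value 3694 (2 byte(s))
  byte[7]=0xA5 cont=1 payload=0x25=37: acc |= 37<<0 -> acc=37 shift=7
  byte[8]=0xB5 cont=1 payload=0x35=53: acc |= 53<<7 -> acc=6821 shift=14
  byte[9]=0xF5 cont=1 payload=0x75=117: acc |= 117<<14 -> acc=1923749 shift=21
  byte[10]=0x5A cont=0 payload=0x5A=90: acc |= 90<<21 -> acc=190667429 shift=28 [end]
Varint 5: bytes[7:11] = A5 B5 F5 5A -> value 190667429 (4 byte(s))
  byte[11]=0xE6 cont=1 payload=0x66=102: acc |= 102<<0 -> acc=102 shift=7
  byte[12]=0x57 cont=0 payload=0x57=87: acc |= 87<<7 -> acc=11238 shift=14 [end]
Varint 6: bytes[11:13] = E6 57 -> value 11238 (2 byte(s))
  byte[13]=0xE8 cont=1 payload=0x68=104: acc |= 104<<0 -> acc=104 shift=7
  byte[14]=0xB2 cont=1 payload=0x32=50: acc |= 50<<7 -> acc=6504 shift=14
  byte[15]=0x04 cont=0 payload=0x04=4: acc |= 4<<14 -> acc=72040 shift=21 [end]
Varint 7: bytes[13:16] = E8 B2 04 -> value 72040 (3 byte(s))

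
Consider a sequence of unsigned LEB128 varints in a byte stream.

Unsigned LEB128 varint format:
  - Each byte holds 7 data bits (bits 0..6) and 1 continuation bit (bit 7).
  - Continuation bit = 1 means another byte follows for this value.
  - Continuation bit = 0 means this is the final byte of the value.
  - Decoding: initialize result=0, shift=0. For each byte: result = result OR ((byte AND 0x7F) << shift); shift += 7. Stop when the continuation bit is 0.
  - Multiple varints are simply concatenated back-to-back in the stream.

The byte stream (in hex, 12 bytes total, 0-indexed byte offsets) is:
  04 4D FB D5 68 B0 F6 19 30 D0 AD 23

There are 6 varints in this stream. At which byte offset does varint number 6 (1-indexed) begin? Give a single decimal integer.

  byte[0]=0x04 cont=0 payload=0x04=4: acc |= 4<<0 -> acc=4 shift=7 [end]
Varint 1: bytes[0:1] = 04 -> value 4 (1 byte(s))
  byte[1]=0x4D cont=0 payload=0x4D=77: acc |= 77<<0 -> acc=77 shift=7 [end]
Varint 2: bytes[1:2] = 4D -> value 77 (1 byte(s))
  byte[2]=0xFB cont=1 payload=0x7B=123: acc |= 123<<0 -> acc=123 shift=7
  byte[3]=0xD5 cont=1 payload=0x55=85: acc |= 85<<7 -> acc=11003 shift=14
  byte[4]=0x68 cont=0 payload=0x68=104: acc |= 104<<14 -> acc=1714939 shift=21 [end]
Varint 3: bytes[2:5] = FB D5 68 -> value 1714939 (3 byte(s))
  byte[5]=0xB0 cont=1 payload=0x30=48: acc |= 48<<0 -> acc=48 shift=7
  byte[6]=0xF6 cont=1 payload=0x76=118: acc |= 118<<7 -> acc=15152 shift=14
  byte[7]=0x19 cont=0 payload=0x19=25: acc |= 25<<14 -> acc=424752 shift=21 [end]
Varint 4: bytes[5:8] = B0 F6 19 -> value 424752 (3 byte(s))
  byte[8]=0x30 cont=0 payload=0x30=48: acc |= 48<<0 -> acc=48 shift=7 [end]
Varint 5: bytes[8:9] = 30 -> value 48 (1 byte(s))
  byte[9]=0xD0 cont=1 payload=0x50=80: acc |= 80<<0 -> acc=80 shift=7
  byte[10]=0xAD cont=1 payload=0x2D=45: acc |= 45<<7 -> acc=5840 shift=14
  byte[11]=0x23 cont=0 payload=0x23=35: acc |= 35<<14 -> acc=579280 shift=21 [end]
Varint 6: bytes[9:12] = D0 AD 23 -> value 579280 (3 byte(s))

Answer: 9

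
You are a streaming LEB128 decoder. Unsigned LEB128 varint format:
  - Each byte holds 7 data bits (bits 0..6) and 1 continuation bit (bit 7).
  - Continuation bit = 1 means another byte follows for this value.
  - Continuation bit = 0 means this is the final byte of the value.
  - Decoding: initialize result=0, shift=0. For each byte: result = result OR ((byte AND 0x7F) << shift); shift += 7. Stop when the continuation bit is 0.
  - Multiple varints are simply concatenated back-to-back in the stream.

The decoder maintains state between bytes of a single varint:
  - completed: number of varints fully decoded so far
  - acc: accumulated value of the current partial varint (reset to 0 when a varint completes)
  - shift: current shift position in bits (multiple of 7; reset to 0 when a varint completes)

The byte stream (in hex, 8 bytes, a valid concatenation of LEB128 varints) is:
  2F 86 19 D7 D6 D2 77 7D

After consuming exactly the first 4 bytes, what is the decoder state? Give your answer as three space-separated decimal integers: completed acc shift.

byte[0]=0x2F cont=0 payload=0x2F: varint #1 complete (value=47); reset -> completed=1 acc=0 shift=0
byte[1]=0x86 cont=1 payload=0x06: acc |= 6<<0 -> completed=1 acc=6 shift=7
byte[2]=0x19 cont=0 payload=0x19: varint #2 complete (value=3206); reset -> completed=2 acc=0 shift=0
byte[3]=0xD7 cont=1 payload=0x57: acc |= 87<<0 -> completed=2 acc=87 shift=7

Answer: 2 87 7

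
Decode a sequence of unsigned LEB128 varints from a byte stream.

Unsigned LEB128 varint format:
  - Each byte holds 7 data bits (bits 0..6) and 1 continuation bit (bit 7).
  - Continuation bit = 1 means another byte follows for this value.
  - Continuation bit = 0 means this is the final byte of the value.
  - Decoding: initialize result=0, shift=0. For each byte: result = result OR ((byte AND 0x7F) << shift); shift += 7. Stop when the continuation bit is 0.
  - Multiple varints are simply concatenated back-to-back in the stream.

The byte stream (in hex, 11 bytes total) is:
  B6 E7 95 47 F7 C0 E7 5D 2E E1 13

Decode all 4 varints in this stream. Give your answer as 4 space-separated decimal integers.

Answer: 149255094 196730999 46 2529

Derivation:
  byte[0]=0xB6 cont=1 payload=0x36=54: acc |= 54<<0 -> acc=54 shift=7
  byte[1]=0xE7 cont=1 payload=0x67=103: acc |= 103<<7 -> acc=13238 shift=14
  byte[2]=0x95 cont=1 payload=0x15=21: acc |= 21<<14 -> acc=357302 shift=21
  byte[3]=0x47 cont=0 payload=0x47=71: acc |= 71<<21 -> acc=149255094 shift=28 [end]
Varint 1: bytes[0:4] = B6 E7 95 47 -> value 149255094 (4 byte(s))
  byte[4]=0xF7 cont=1 payload=0x77=119: acc |= 119<<0 -> acc=119 shift=7
  byte[5]=0xC0 cont=1 payload=0x40=64: acc |= 64<<7 -> acc=8311 shift=14
  byte[6]=0xE7 cont=1 payload=0x67=103: acc |= 103<<14 -> acc=1695863 shift=21
  byte[7]=0x5D cont=0 payload=0x5D=93: acc |= 93<<21 -> acc=196730999 shift=28 [end]
Varint 2: bytes[4:8] = F7 C0 E7 5D -> value 196730999 (4 byte(s))
  byte[8]=0x2E cont=0 payload=0x2E=46: acc |= 46<<0 -> acc=46 shift=7 [end]
Varint 3: bytes[8:9] = 2E -> value 46 (1 byte(s))
  byte[9]=0xE1 cont=1 payload=0x61=97: acc |= 97<<0 -> acc=97 shift=7
  byte[10]=0x13 cont=0 payload=0x13=19: acc |= 19<<7 -> acc=2529 shift=14 [end]
Varint 4: bytes[9:11] = E1 13 -> value 2529 (2 byte(s))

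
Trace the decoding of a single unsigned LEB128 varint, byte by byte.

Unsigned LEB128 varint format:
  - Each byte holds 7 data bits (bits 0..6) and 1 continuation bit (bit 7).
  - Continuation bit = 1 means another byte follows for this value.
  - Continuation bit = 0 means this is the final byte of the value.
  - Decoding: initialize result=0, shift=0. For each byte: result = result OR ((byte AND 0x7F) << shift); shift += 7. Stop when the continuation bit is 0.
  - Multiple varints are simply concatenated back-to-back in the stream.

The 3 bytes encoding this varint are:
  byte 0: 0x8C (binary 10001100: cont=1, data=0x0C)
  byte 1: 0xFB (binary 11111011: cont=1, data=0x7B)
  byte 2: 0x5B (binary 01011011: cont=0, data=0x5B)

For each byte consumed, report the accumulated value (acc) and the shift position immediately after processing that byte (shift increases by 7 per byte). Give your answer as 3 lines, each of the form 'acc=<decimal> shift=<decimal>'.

Answer: acc=12 shift=7
acc=15756 shift=14
acc=1506700 shift=21

Derivation:
byte 0=0x8C: payload=0x0C=12, contrib = 12<<0 = 12; acc -> 12, shift -> 7
byte 1=0xFB: payload=0x7B=123, contrib = 123<<7 = 15744; acc -> 15756, shift -> 14
byte 2=0x5B: payload=0x5B=91, contrib = 91<<14 = 1490944; acc -> 1506700, shift -> 21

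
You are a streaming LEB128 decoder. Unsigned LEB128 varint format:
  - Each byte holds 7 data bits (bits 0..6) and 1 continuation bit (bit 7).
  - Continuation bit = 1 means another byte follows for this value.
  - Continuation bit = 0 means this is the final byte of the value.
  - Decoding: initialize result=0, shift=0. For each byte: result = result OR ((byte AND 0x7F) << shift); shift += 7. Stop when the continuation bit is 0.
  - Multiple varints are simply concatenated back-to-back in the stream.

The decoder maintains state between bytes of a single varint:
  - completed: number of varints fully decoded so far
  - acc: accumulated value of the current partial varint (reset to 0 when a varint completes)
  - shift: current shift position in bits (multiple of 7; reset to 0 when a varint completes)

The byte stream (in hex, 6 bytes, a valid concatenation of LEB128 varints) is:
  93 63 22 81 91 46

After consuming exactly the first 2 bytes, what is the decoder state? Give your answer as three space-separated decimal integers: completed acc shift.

byte[0]=0x93 cont=1 payload=0x13: acc |= 19<<0 -> completed=0 acc=19 shift=7
byte[1]=0x63 cont=0 payload=0x63: varint #1 complete (value=12691); reset -> completed=1 acc=0 shift=0

Answer: 1 0 0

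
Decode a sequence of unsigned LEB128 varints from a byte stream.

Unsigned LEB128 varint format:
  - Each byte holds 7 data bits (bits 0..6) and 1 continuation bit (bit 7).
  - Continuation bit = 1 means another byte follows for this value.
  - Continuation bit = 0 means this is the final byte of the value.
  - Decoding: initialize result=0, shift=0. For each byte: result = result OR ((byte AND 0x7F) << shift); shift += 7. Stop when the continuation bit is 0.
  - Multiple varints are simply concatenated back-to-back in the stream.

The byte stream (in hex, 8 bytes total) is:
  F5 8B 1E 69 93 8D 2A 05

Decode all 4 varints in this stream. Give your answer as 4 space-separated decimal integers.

Answer: 493045 105 689811 5

Derivation:
  byte[0]=0xF5 cont=1 payload=0x75=117: acc |= 117<<0 -> acc=117 shift=7
  byte[1]=0x8B cont=1 payload=0x0B=11: acc |= 11<<7 -> acc=1525 shift=14
  byte[2]=0x1E cont=0 payload=0x1E=30: acc |= 30<<14 -> acc=493045 shift=21 [end]
Varint 1: bytes[0:3] = F5 8B 1E -> value 493045 (3 byte(s))
  byte[3]=0x69 cont=0 payload=0x69=105: acc |= 105<<0 -> acc=105 shift=7 [end]
Varint 2: bytes[3:4] = 69 -> value 105 (1 byte(s))
  byte[4]=0x93 cont=1 payload=0x13=19: acc |= 19<<0 -> acc=19 shift=7
  byte[5]=0x8D cont=1 payload=0x0D=13: acc |= 13<<7 -> acc=1683 shift=14
  byte[6]=0x2A cont=0 payload=0x2A=42: acc |= 42<<14 -> acc=689811 shift=21 [end]
Varint 3: bytes[4:7] = 93 8D 2A -> value 689811 (3 byte(s))
  byte[7]=0x05 cont=0 payload=0x05=5: acc |= 5<<0 -> acc=5 shift=7 [end]
Varint 4: bytes[7:8] = 05 -> value 5 (1 byte(s))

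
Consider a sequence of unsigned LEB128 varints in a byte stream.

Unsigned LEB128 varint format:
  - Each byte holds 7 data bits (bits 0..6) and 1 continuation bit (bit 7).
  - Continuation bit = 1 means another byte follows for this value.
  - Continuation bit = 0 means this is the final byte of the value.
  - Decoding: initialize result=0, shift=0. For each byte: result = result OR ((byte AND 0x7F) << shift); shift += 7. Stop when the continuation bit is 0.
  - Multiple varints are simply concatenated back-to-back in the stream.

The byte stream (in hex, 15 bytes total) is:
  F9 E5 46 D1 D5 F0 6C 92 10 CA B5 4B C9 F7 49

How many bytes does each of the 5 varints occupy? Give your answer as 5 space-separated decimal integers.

  byte[0]=0xF9 cont=1 payload=0x79=121: acc |= 121<<0 -> acc=121 shift=7
  byte[1]=0xE5 cont=1 payload=0x65=101: acc |= 101<<7 -> acc=13049 shift=14
  byte[2]=0x46 cont=0 payload=0x46=70: acc |= 70<<14 -> acc=1159929 shift=21 [end]
Varint 1: bytes[0:3] = F9 E5 46 -> value 1159929 (3 byte(s))
  byte[3]=0xD1 cont=1 payload=0x51=81: acc |= 81<<0 -> acc=81 shift=7
  byte[4]=0xD5 cont=1 payload=0x55=85: acc |= 85<<7 -> acc=10961 shift=14
  byte[5]=0xF0 cont=1 payload=0x70=112: acc |= 112<<14 -> acc=1845969 shift=21
  byte[6]=0x6C cont=0 payload=0x6C=108: acc |= 108<<21 -> acc=228338385 shift=28 [end]
Varint 2: bytes[3:7] = D1 D5 F0 6C -> value 228338385 (4 byte(s))
  byte[7]=0x92 cont=1 payload=0x12=18: acc |= 18<<0 -> acc=18 shift=7
  byte[8]=0x10 cont=0 payload=0x10=16: acc |= 16<<7 -> acc=2066 shift=14 [end]
Varint 3: bytes[7:9] = 92 10 -> value 2066 (2 byte(s))
  byte[9]=0xCA cont=1 payload=0x4A=74: acc |= 74<<0 -> acc=74 shift=7
  byte[10]=0xB5 cont=1 payload=0x35=53: acc |= 53<<7 -> acc=6858 shift=14
  byte[11]=0x4B cont=0 payload=0x4B=75: acc |= 75<<14 -> acc=1235658 shift=21 [end]
Varint 4: bytes[9:12] = CA B5 4B -> value 1235658 (3 byte(s))
  byte[12]=0xC9 cont=1 payload=0x49=73: acc |= 73<<0 -> acc=73 shift=7
  byte[13]=0xF7 cont=1 payload=0x77=119: acc |= 119<<7 -> acc=15305 shift=14
  byte[14]=0x49 cont=0 payload=0x49=73: acc |= 73<<14 -> acc=1211337 shift=21 [end]
Varint 5: bytes[12:15] = C9 F7 49 -> value 1211337 (3 byte(s))

Answer: 3 4 2 3 3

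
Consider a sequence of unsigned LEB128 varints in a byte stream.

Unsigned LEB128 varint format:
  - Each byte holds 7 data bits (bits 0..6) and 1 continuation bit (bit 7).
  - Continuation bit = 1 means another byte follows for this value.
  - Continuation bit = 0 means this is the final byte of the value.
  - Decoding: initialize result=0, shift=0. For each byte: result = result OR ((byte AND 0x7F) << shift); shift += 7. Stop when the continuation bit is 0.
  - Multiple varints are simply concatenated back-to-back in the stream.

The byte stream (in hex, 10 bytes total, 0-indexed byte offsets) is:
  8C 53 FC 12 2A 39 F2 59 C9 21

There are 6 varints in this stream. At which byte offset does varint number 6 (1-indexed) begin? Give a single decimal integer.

Answer: 8

Derivation:
  byte[0]=0x8C cont=1 payload=0x0C=12: acc |= 12<<0 -> acc=12 shift=7
  byte[1]=0x53 cont=0 payload=0x53=83: acc |= 83<<7 -> acc=10636 shift=14 [end]
Varint 1: bytes[0:2] = 8C 53 -> value 10636 (2 byte(s))
  byte[2]=0xFC cont=1 payload=0x7C=124: acc |= 124<<0 -> acc=124 shift=7
  byte[3]=0x12 cont=0 payload=0x12=18: acc |= 18<<7 -> acc=2428 shift=14 [end]
Varint 2: bytes[2:4] = FC 12 -> value 2428 (2 byte(s))
  byte[4]=0x2A cont=0 payload=0x2A=42: acc |= 42<<0 -> acc=42 shift=7 [end]
Varint 3: bytes[4:5] = 2A -> value 42 (1 byte(s))
  byte[5]=0x39 cont=0 payload=0x39=57: acc |= 57<<0 -> acc=57 shift=7 [end]
Varint 4: bytes[5:6] = 39 -> value 57 (1 byte(s))
  byte[6]=0xF2 cont=1 payload=0x72=114: acc |= 114<<0 -> acc=114 shift=7
  byte[7]=0x59 cont=0 payload=0x59=89: acc |= 89<<7 -> acc=11506 shift=14 [end]
Varint 5: bytes[6:8] = F2 59 -> value 11506 (2 byte(s))
  byte[8]=0xC9 cont=1 payload=0x49=73: acc |= 73<<0 -> acc=73 shift=7
  byte[9]=0x21 cont=0 payload=0x21=33: acc |= 33<<7 -> acc=4297 shift=14 [end]
Varint 6: bytes[8:10] = C9 21 -> value 4297 (2 byte(s))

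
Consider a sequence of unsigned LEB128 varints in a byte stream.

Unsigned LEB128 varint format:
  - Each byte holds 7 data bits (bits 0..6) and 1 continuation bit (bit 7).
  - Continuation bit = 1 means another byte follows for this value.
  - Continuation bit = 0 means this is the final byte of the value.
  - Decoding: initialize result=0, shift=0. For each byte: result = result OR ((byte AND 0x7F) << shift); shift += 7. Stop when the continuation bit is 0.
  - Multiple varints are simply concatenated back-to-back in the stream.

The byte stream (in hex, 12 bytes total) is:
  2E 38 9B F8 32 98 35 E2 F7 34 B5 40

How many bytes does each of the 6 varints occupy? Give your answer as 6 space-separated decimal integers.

  byte[0]=0x2E cont=0 payload=0x2E=46: acc |= 46<<0 -> acc=46 shift=7 [end]
Varint 1: bytes[0:1] = 2E -> value 46 (1 byte(s))
  byte[1]=0x38 cont=0 payload=0x38=56: acc |= 56<<0 -> acc=56 shift=7 [end]
Varint 2: bytes[1:2] = 38 -> value 56 (1 byte(s))
  byte[2]=0x9B cont=1 payload=0x1B=27: acc |= 27<<0 -> acc=27 shift=7
  byte[3]=0xF8 cont=1 payload=0x78=120: acc |= 120<<7 -> acc=15387 shift=14
  byte[4]=0x32 cont=0 payload=0x32=50: acc |= 50<<14 -> acc=834587 shift=21 [end]
Varint 3: bytes[2:5] = 9B F8 32 -> value 834587 (3 byte(s))
  byte[5]=0x98 cont=1 payload=0x18=24: acc |= 24<<0 -> acc=24 shift=7
  byte[6]=0x35 cont=0 payload=0x35=53: acc |= 53<<7 -> acc=6808 shift=14 [end]
Varint 4: bytes[5:7] = 98 35 -> value 6808 (2 byte(s))
  byte[7]=0xE2 cont=1 payload=0x62=98: acc |= 98<<0 -> acc=98 shift=7
  byte[8]=0xF7 cont=1 payload=0x77=119: acc |= 119<<7 -> acc=15330 shift=14
  byte[9]=0x34 cont=0 payload=0x34=52: acc |= 52<<14 -> acc=867298 shift=21 [end]
Varint 5: bytes[7:10] = E2 F7 34 -> value 867298 (3 byte(s))
  byte[10]=0xB5 cont=1 payload=0x35=53: acc |= 53<<0 -> acc=53 shift=7
  byte[11]=0x40 cont=0 payload=0x40=64: acc |= 64<<7 -> acc=8245 shift=14 [end]
Varint 6: bytes[10:12] = B5 40 -> value 8245 (2 byte(s))

Answer: 1 1 3 2 3 2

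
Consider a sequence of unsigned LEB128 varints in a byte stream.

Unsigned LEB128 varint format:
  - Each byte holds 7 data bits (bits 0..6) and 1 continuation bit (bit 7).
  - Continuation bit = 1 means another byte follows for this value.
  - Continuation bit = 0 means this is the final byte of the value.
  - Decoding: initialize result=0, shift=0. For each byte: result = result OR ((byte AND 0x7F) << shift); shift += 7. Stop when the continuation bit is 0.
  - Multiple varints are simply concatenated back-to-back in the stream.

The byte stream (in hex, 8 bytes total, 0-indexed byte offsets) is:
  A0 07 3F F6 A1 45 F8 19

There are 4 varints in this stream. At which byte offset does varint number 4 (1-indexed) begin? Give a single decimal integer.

  byte[0]=0xA0 cont=1 payload=0x20=32: acc |= 32<<0 -> acc=32 shift=7
  byte[1]=0x07 cont=0 payload=0x07=7: acc |= 7<<7 -> acc=928 shift=14 [end]
Varint 1: bytes[0:2] = A0 07 -> value 928 (2 byte(s))
  byte[2]=0x3F cont=0 payload=0x3F=63: acc |= 63<<0 -> acc=63 shift=7 [end]
Varint 2: bytes[2:3] = 3F -> value 63 (1 byte(s))
  byte[3]=0xF6 cont=1 payload=0x76=118: acc |= 118<<0 -> acc=118 shift=7
  byte[4]=0xA1 cont=1 payload=0x21=33: acc |= 33<<7 -> acc=4342 shift=14
  byte[5]=0x45 cont=0 payload=0x45=69: acc |= 69<<14 -> acc=1134838 shift=21 [end]
Varint 3: bytes[3:6] = F6 A1 45 -> value 1134838 (3 byte(s))
  byte[6]=0xF8 cont=1 payload=0x78=120: acc |= 120<<0 -> acc=120 shift=7
  byte[7]=0x19 cont=0 payload=0x19=25: acc |= 25<<7 -> acc=3320 shift=14 [end]
Varint 4: bytes[6:8] = F8 19 -> value 3320 (2 byte(s))

Answer: 6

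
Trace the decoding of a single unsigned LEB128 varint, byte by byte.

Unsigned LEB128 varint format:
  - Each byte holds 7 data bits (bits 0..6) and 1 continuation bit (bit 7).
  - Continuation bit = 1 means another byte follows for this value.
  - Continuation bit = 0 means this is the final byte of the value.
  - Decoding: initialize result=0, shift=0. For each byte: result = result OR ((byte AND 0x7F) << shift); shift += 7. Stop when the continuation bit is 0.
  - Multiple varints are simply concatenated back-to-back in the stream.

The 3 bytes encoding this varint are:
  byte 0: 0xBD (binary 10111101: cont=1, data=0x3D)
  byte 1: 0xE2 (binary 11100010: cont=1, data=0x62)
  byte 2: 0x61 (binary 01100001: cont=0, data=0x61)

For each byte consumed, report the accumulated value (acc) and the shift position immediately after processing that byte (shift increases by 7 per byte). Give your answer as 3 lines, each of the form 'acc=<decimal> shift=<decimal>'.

byte 0=0xBD: payload=0x3D=61, contrib = 61<<0 = 61; acc -> 61, shift -> 7
byte 1=0xE2: payload=0x62=98, contrib = 98<<7 = 12544; acc -> 12605, shift -> 14
byte 2=0x61: payload=0x61=97, contrib = 97<<14 = 1589248; acc -> 1601853, shift -> 21

Answer: acc=61 shift=7
acc=12605 shift=14
acc=1601853 shift=21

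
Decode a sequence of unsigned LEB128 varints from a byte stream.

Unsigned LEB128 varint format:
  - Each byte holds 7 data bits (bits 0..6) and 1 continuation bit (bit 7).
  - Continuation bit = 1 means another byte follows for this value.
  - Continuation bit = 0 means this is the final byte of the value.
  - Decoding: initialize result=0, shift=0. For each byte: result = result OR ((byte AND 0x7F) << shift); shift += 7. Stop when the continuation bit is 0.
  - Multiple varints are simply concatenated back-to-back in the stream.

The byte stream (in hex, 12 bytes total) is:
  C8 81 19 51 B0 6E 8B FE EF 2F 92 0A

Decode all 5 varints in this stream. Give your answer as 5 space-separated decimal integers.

  byte[0]=0xC8 cont=1 payload=0x48=72: acc |= 72<<0 -> acc=72 shift=7
  byte[1]=0x81 cont=1 payload=0x01=1: acc |= 1<<7 -> acc=200 shift=14
  byte[2]=0x19 cont=0 payload=0x19=25: acc |= 25<<14 -> acc=409800 shift=21 [end]
Varint 1: bytes[0:3] = C8 81 19 -> value 409800 (3 byte(s))
  byte[3]=0x51 cont=0 payload=0x51=81: acc |= 81<<0 -> acc=81 shift=7 [end]
Varint 2: bytes[3:4] = 51 -> value 81 (1 byte(s))
  byte[4]=0xB0 cont=1 payload=0x30=48: acc |= 48<<0 -> acc=48 shift=7
  byte[5]=0x6E cont=0 payload=0x6E=110: acc |= 110<<7 -> acc=14128 shift=14 [end]
Varint 3: bytes[4:6] = B0 6E -> value 14128 (2 byte(s))
  byte[6]=0x8B cont=1 payload=0x0B=11: acc |= 11<<0 -> acc=11 shift=7
  byte[7]=0xFE cont=1 payload=0x7E=126: acc |= 126<<7 -> acc=16139 shift=14
  byte[8]=0xEF cont=1 payload=0x6F=111: acc |= 111<<14 -> acc=1834763 shift=21
  byte[9]=0x2F cont=0 payload=0x2F=47: acc |= 47<<21 -> acc=100400907 shift=28 [end]
Varint 4: bytes[6:10] = 8B FE EF 2F -> value 100400907 (4 byte(s))
  byte[10]=0x92 cont=1 payload=0x12=18: acc |= 18<<0 -> acc=18 shift=7
  byte[11]=0x0A cont=0 payload=0x0A=10: acc |= 10<<7 -> acc=1298 shift=14 [end]
Varint 5: bytes[10:12] = 92 0A -> value 1298 (2 byte(s))

Answer: 409800 81 14128 100400907 1298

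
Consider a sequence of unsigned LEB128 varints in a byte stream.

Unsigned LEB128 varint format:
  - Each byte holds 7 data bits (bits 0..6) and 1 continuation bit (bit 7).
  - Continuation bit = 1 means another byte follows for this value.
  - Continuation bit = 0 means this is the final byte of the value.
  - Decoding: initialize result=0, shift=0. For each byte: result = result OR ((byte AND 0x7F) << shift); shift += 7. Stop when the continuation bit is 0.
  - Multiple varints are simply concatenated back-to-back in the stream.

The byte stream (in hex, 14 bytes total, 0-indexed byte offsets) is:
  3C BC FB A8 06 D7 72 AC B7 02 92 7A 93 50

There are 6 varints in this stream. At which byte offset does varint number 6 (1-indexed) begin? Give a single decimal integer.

Answer: 12

Derivation:
  byte[0]=0x3C cont=0 payload=0x3C=60: acc |= 60<<0 -> acc=60 shift=7 [end]
Varint 1: bytes[0:1] = 3C -> value 60 (1 byte(s))
  byte[1]=0xBC cont=1 payload=0x3C=60: acc |= 60<<0 -> acc=60 shift=7
  byte[2]=0xFB cont=1 payload=0x7B=123: acc |= 123<<7 -> acc=15804 shift=14
  byte[3]=0xA8 cont=1 payload=0x28=40: acc |= 40<<14 -> acc=671164 shift=21
  byte[4]=0x06 cont=0 payload=0x06=6: acc |= 6<<21 -> acc=13254076 shift=28 [end]
Varint 2: bytes[1:5] = BC FB A8 06 -> value 13254076 (4 byte(s))
  byte[5]=0xD7 cont=1 payload=0x57=87: acc |= 87<<0 -> acc=87 shift=7
  byte[6]=0x72 cont=0 payload=0x72=114: acc |= 114<<7 -> acc=14679 shift=14 [end]
Varint 3: bytes[5:7] = D7 72 -> value 14679 (2 byte(s))
  byte[7]=0xAC cont=1 payload=0x2C=44: acc |= 44<<0 -> acc=44 shift=7
  byte[8]=0xB7 cont=1 payload=0x37=55: acc |= 55<<7 -> acc=7084 shift=14
  byte[9]=0x02 cont=0 payload=0x02=2: acc |= 2<<14 -> acc=39852 shift=21 [end]
Varint 4: bytes[7:10] = AC B7 02 -> value 39852 (3 byte(s))
  byte[10]=0x92 cont=1 payload=0x12=18: acc |= 18<<0 -> acc=18 shift=7
  byte[11]=0x7A cont=0 payload=0x7A=122: acc |= 122<<7 -> acc=15634 shift=14 [end]
Varint 5: bytes[10:12] = 92 7A -> value 15634 (2 byte(s))
  byte[12]=0x93 cont=1 payload=0x13=19: acc |= 19<<0 -> acc=19 shift=7
  byte[13]=0x50 cont=0 payload=0x50=80: acc |= 80<<7 -> acc=10259 shift=14 [end]
Varint 6: bytes[12:14] = 93 50 -> value 10259 (2 byte(s))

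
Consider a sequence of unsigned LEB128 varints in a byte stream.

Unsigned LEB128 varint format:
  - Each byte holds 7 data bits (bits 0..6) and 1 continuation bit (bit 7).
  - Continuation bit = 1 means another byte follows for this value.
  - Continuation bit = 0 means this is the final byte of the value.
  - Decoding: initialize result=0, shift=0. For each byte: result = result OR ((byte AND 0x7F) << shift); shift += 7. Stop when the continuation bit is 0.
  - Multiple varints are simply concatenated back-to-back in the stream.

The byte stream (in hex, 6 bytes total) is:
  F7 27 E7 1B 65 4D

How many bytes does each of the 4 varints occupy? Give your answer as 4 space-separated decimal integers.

  byte[0]=0xF7 cont=1 payload=0x77=119: acc |= 119<<0 -> acc=119 shift=7
  byte[1]=0x27 cont=0 payload=0x27=39: acc |= 39<<7 -> acc=5111 shift=14 [end]
Varint 1: bytes[0:2] = F7 27 -> value 5111 (2 byte(s))
  byte[2]=0xE7 cont=1 payload=0x67=103: acc |= 103<<0 -> acc=103 shift=7
  byte[3]=0x1B cont=0 payload=0x1B=27: acc |= 27<<7 -> acc=3559 shift=14 [end]
Varint 2: bytes[2:4] = E7 1B -> value 3559 (2 byte(s))
  byte[4]=0x65 cont=0 payload=0x65=101: acc |= 101<<0 -> acc=101 shift=7 [end]
Varint 3: bytes[4:5] = 65 -> value 101 (1 byte(s))
  byte[5]=0x4D cont=0 payload=0x4D=77: acc |= 77<<0 -> acc=77 shift=7 [end]
Varint 4: bytes[5:6] = 4D -> value 77 (1 byte(s))

Answer: 2 2 1 1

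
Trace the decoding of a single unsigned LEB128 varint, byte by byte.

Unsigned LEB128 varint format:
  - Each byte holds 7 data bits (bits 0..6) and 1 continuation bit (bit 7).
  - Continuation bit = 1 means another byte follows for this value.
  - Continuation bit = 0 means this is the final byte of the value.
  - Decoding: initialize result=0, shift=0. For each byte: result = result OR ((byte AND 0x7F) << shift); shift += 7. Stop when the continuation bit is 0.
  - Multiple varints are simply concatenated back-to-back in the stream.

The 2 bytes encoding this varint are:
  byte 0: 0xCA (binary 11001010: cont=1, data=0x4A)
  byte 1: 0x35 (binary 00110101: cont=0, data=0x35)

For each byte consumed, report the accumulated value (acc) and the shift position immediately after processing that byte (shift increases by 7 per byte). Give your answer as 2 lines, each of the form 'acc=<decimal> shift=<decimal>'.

byte 0=0xCA: payload=0x4A=74, contrib = 74<<0 = 74; acc -> 74, shift -> 7
byte 1=0x35: payload=0x35=53, contrib = 53<<7 = 6784; acc -> 6858, shift -> 14

Answer: acc=74 shift=7
acc=6858 shift=14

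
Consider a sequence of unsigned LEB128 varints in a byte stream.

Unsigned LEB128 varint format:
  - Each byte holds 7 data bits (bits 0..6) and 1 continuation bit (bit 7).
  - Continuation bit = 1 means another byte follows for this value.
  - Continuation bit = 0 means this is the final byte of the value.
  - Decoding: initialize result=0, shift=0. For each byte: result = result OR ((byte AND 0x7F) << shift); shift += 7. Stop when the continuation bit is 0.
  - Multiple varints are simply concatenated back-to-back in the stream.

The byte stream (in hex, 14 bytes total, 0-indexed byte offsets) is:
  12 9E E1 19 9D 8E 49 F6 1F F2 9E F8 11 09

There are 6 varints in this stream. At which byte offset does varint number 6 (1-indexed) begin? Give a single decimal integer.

Answer: 13

Derivation:
  byte[0]=0x12 cont=0 payload=0x12=18: acc |= 18<<0 -> acc=18 shift=7 [end]
Varint 1: bytes[0:1] = 12 -> value 18 (1 byte(s))
  byte[1]=0x9E cont=1 payload=0x1E=30: acc |= 30<<0 -> acc=30 shift=7
  byte[2]=0xE1 cont=1 payload=0x61=97: acc |= 97<<7 -> acc=12446 shift=14
  byte[3]=0x19 cont=0 payload=0x19=25: acc |= 25<<14 -> acc=422046 shift=21 [end]
Varint 2: bytes[1:4] = 9E E1 19 -> value 422046 (3 byte(s))
  byte[4]=0x9D cont=1 payload=0x1D=29: acc |= 29<<0 -> acc=29 shift=7
  byte[5]=0x8E cont=1 payload=0x0E=14: acc |= 14<<7 -> acc=1821 shift=14
  byte[6]=0x49 cont=0 payload=0x49=73: acc |= 73<<14 -> acc=1197853 shift=21 [end]
Varint 3: bytes[4:7] = 9D 8E 49 -> value 1197853 (3 byte(s))
  byte[7]=0xF6 cont=1 payload=0x76=118: acc |= 118<<0 -> acc=118 shift=7
  byte[8]=0x1F cont=0 payload=0x1F=31: acc |= 31<<7 -> acc=4086 shift=14 [end]
Varint 4: bytes[7:9] = F6 1F -> value 4086 (2 byte(s))
  byte[9]=0xF2 cont=1 payload=0x72=114: acc |= 114<<0 -> acc=114 shift=7
  byte[10]=0x9E cont=1 payload=0x1E=30: acc |= 30<<7 -> acc=3954 shift=14
  byte[11]=0xF8 cont=1 payload=0x78=120: acc |= 120<<14 -> acc=1970034 shift=21
  byte[12]=0x11 cont=0 payload=0x11=17: acc |= 17<<21 -> acc=37621618 shift=28 [end]
Varint 5: bytes[9:13] = F2 9E F8 11 -> value 37621618 (4 byte(s))
  byte[13]=0x09 cont=0 payload=0x09=9: acc |= 9<<0 -> acc=9 shift=7 [end]
Varint 6: bytes[13:14] = 09 -> value 9 (1 byte(s))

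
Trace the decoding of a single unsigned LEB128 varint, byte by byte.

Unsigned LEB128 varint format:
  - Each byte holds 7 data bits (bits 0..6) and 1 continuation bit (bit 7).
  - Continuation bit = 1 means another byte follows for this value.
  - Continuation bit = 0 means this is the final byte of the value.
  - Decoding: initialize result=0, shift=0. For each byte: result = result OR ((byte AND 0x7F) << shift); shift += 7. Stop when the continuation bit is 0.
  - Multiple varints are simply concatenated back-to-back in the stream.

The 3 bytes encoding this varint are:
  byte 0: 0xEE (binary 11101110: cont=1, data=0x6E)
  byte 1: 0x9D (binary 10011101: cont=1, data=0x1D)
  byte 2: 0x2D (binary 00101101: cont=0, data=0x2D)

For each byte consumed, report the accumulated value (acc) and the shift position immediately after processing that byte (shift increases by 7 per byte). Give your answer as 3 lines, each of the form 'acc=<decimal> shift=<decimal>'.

byte 0=0xEE: payload=0x6E=110, contrib = 110<<0 = 110; acc -> 110, shift -> 7
byte 1=0x9D: payload=0x1D=29, contrib = 29<<7 = 3712; acc -> 3822, shift -> 14
byte 2=0x2D: payload=0x2D=45, contrib = 45<<14 = 737280; acc -> 741102, shift -> 21

Answer: acc=110 shift=7
acc=3822 shift=14
acc=741102 shift=21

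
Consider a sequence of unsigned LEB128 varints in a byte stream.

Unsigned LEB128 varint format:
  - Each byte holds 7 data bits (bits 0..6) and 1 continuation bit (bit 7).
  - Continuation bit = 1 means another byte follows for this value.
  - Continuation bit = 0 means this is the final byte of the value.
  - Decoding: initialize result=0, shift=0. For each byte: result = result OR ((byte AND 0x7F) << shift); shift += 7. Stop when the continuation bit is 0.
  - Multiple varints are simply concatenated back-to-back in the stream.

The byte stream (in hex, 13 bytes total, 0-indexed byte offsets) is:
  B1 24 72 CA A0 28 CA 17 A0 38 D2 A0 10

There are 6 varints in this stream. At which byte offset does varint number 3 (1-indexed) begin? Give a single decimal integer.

  byte[0]=0xB1 cont=1 payload=0x31=49: acc |= 49<<0 -> acc=49 shift=7
  byte[1]=0x24 cont=0 payload=0x24=36: acc |= 36<<7 -> acc=4657 shift=14 [end]
Varint 1: bytes[0:2] = B1 24 -> value 4657 (2 byte(s))
  byte[2]=0x72 cont=0 payload=0x72=114: acc |= 114<<0 -> acc=114 shift=7 [end]
Varint 2: bytes[2:3] = 72 -> value 114 (1 byte(s))
  byte[3]=0xCA cont=1 payload=0x4A=74: acc |= 74<<0 -> acc=74 shift=7
  byte[4]=0xA0 cont=1 payload=0x20=32: acc |= 32<<7 -> acc=4170 shift=14
  byte[5]=0x28 cont=0 payload=0x28=40: acc |= 40<<14 -> acc=659530 shift=21 [end]
Varint 3: bytes[3:6] = CA A0 28 -> value 659530 (3 byte(s))
  byte[6]=0xCA cont=1 payload=0x4A=74: acc |= 74<<0 -> acc=74 shift=7
  byte[7]=0x17 cont=0 payload=0x17=23: acc |= 23<<7 -> acc=3018 shift=14 [end]
Varint 4: bytes[6:8] = CA 17 -> value 3018 (2 byte(s))
  byte[8]=0xA0 cont=1 payload=0x20=32: acc |= 32<<0 -> acc=32 shift=7
  byte[9]=0x38 cont=0 payload=0x38=56: acc |= 56<<7 -> acc=7200 shift=14 [end]
Varint 5: bytes[8:10] = A0 38 -> value 7200 (2 byte(s))
  byte[10]=0xD2 cont=1 payload=0x52=82: acc |= 82<<0 -> acc=82 shift=7
  byte[11]=0xA0 cont=1 payload=0x20=32: acc |= 32<<7 -> acc=4178 shift=14
  byte[12]=0x10 cont=0 payload=0x10=16: acc |= 16<<14 -> acc=266322 shift=21 [end]
Varint 6: bytes[10:13] = D2 A0 10 -> value 266322 (3 byte(s))

Answer: 3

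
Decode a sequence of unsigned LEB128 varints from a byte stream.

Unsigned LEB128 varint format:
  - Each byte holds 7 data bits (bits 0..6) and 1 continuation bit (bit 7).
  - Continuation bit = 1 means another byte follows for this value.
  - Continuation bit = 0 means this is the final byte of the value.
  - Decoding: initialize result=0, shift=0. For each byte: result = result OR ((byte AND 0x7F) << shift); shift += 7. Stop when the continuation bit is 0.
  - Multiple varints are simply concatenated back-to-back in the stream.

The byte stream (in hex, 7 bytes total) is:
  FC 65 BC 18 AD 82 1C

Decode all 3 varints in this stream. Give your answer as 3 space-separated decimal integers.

  byte[0]=0xFC cont=1 payload=0x7C=124: acc |= 124<<0 -> acc=124 shift=7
  byte[1]=0x65 cont=0 payload=0x65=101: acc |= 101<<7 -> acc=13052 shift=14 [end]
Varint 1: bytes[0:2] = FC 65 -> value 13052 (2 byte(s))
  byte[2]=0xBC cont=1 payload=0x3C=60: acc |= 60<<0 -> acc=60 shift=7
  byte[3]=0x18 cont=0 payload=0x18=24: acc |= 24<<7 -> acc=3132 shift=14 [end]
Varint 2: bytes[2:4] = BC 18 -> value 3132 (2 byte(s))
  byte[4]=0xAD cont=1 payload=0x2D=45: acc |= 45<<0 -> acc=45 shift=7
  byte[5]=0x82 cont=1 payload=0x02=2: acc |= 2<<7 -> acc=301 shift=14
  byte[6]=0x1C cont=0 payload=0x1C=28: acc |= 28<<14 -> acc=459053 shift=21 [end]
Varint 3: bytes[4:7] = AD 82 1C -> value 459053 (3 byte(s))

Answer: 13052 3132 459053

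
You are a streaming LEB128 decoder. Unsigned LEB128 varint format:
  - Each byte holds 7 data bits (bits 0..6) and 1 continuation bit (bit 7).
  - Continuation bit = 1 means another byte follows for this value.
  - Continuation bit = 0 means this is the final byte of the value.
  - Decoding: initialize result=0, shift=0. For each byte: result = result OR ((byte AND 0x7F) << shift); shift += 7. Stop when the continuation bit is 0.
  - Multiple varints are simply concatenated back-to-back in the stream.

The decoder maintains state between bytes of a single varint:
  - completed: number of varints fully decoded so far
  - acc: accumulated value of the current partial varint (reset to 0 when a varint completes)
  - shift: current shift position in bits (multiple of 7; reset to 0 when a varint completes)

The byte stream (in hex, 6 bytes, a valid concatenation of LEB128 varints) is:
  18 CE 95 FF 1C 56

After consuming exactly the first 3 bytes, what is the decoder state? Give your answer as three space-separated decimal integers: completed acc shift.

byte[0]=0x18 cont=0 payload=0x18: varint #1 complete (value=24); reset -> completed=1 acc=0 shift=0
byte[1]=0xCE cont=1 payload=0x4E: acc |= 78<<0 -> completed=1 acc=78 shift=7
byte[2]=0x95 cont=1 payload=0x15: acc |= 21<<7 -> completed=1 acc=2766 shift=14

Answer: 1 2766 14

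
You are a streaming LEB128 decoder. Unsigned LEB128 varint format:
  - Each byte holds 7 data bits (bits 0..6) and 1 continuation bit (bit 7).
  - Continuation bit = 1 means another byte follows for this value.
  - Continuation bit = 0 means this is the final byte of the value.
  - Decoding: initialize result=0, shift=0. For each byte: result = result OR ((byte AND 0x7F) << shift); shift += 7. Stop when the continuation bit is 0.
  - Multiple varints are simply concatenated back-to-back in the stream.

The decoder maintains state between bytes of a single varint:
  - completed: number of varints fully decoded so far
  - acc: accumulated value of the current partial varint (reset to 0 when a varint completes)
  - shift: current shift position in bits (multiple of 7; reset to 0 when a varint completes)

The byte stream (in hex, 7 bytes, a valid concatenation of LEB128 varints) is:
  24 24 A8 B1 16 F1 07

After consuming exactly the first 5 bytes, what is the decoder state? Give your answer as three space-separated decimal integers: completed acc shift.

Answer: 3 0 0

Derivation:
byte[0]=0x24 cont=0 payload=0x24: varint #1 complete (value=36); reset -> completed=1 acc=0 shift=0
byte[1]=0x24 cont=0 payload=0x24: varint #2 complete (value=36); reset -> completed=2 acc=0 shift=0
byte[2]=0xA8 cont=1 payload=0x28: acc |= 40<<0 -> completed=2 acc=40 shift=7
byte[3]=0xB1 cont=1 payload=0x31: acc |= 49<<7 -> completed=2 acc=6312 shift=14
byte[4]=0x16 cont=0 payload=0x16: varint #3 complete (value=366760); reset -> completed=3 acc=0 shift=0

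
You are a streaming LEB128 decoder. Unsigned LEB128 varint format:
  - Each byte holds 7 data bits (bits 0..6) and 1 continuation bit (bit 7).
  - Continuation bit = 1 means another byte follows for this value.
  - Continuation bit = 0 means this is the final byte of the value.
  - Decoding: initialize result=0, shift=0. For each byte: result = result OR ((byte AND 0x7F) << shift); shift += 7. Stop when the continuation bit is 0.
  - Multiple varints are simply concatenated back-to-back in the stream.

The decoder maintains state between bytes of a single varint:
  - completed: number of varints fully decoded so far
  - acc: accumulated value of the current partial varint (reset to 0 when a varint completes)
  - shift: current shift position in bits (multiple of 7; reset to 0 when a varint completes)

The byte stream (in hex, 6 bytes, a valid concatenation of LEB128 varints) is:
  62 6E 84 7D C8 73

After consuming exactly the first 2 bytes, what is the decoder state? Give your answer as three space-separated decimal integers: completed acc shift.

Answer: 2 0 0

Derivation:
byte[0]=0x62 cont=0 payload=0x62: varint #1 complete (value=98); reset -> completed=1 acc=0 shift=0
byte[1]=0x6E cont=0 payload=0x6E: varint #2 complete (value=110); reset -> completed=2 acc=0 shift=0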